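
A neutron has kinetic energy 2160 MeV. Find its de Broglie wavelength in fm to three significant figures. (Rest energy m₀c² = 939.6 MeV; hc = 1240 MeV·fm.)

λ = 0.420 fm

Total energy E = KE + m₀c² = 2160 + 939.6 = 3099.6 MeV.
(pc)² = E² − (m₀c²)² = (3099.6)² − (939.6)² = 8.725 × 10⁶ MeV², so pc = 2954 MeV.
λ = hc/(pc) = 1240 MeV·fm / 2954 MeV = 0.420 fm.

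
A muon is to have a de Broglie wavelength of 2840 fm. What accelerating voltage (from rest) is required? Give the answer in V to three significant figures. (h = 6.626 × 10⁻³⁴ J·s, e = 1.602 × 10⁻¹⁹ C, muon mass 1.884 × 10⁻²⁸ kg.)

V = 902 V

p = h/λ = 6.626 × 10⁻³⁴ / 2.840 × 10⁻¹² = 2.333 × 10⁻²² kg·m/s.
KE = p²/(2m) = 1.445 × 10⁻¹⁶ J.
V = KE/e = 1.445 × 10⁻¹⁶ / (1.602 × 10⁻¹⁹) = 902 V.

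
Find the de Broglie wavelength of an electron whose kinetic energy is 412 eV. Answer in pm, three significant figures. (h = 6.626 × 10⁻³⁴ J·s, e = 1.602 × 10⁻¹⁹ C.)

λ = 60.4 pm

KE = 412 eV = 6.600 × 10⁻¹⁷ J.
p = √(2mKE) = √(2 × 9.109 × 10⁻³¹ × 6.600 × 10⁻¹⁷) = 1.097 × 10⁻²³ kg·m/s.
λ = h/p = 6.626 × 10⁻³⁴ / 1.097 × 10⁻²³ = 6.04 × 10⁻¹¹ m = 60.4 pm.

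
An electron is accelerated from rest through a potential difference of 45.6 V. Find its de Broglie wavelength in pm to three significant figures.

KE = eV = 1.602 × 10⁻¹⁹ × 45.60 = 7.305 × 10⁻¹⁸ J.
p = √(2mKE) = √(2 × 9.109 × 10⁻³¹ × 7.305 × 10⁻¹⁸) = 3.648 × 10⁻²⁴ kg·m/s.
λ = h/p = 6.626 × 10⁻³⁴ / 3.648 × 10⁻²⁴ = 1.82 × 10⁻¹⁰ m = 182 pm.

λ = 182 pm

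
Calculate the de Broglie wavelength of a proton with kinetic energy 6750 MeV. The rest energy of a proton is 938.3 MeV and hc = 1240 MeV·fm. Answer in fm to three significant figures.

λ = 0.162 fm

Total energy E = KE + m₀c² = 6750 + 938.3 = 7688.3 MeV.
(pc)² = E² − (m₀c²)² = (7688.3)² − (938.3)² = 5.823 × 10⁷ MeV², so pc = 7631 MeV.
λ = hc/(pc) = 1240 MeV·fm / 7631 MeV = 0.162 fm.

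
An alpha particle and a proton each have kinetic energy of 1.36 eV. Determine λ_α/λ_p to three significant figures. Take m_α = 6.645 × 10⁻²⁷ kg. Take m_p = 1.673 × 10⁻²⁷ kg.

λ_α/λ_p = 0.502

At fixed KE, p = √(2mKE) so λ = h/p ∝ 1/√m.
λ_α/λ_p = √(m_p/m_α) = √(1.673 × 10⁻²⁷/6.645 × 10⁻²⁷) = √(0.2518) = 0.502.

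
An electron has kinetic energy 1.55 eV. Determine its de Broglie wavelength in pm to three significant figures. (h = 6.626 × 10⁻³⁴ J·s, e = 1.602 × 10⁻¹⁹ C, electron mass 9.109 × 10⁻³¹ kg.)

λ = 985 pm

KE = 1.55 eV = 2.483 × 10⁻¹⁹ J.
p = √(2mKE) = √(2 × 9.109 × 10⁻³¹ × 2.483 × 10⁻¹⁹) = 6.726 × 10⁻²⁵ kg·m/s.
λ = h/p = 6.626 × 10⁻³⁴ / 6.726 × 10⁻²⁵ = 9.85 × 10⁻¹⁰ m = 985 pm.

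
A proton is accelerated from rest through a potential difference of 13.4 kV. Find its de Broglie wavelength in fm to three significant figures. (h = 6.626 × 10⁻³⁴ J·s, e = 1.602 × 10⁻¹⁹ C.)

KE = eV = 1.602 × 10⁻¹⁹ × 1.340 × 10⁴ = 2.147 × 10⁻¹⁵ J.
p = √(2mKE) = √(2 × 1.673 × 10⁻²⁷ × 2.147 × 10⁻¹⁵) = 2.680 × 10⁻²¹ kg·m/s.
λ = h/p = 6.626 × 10⁻³⁴ / 2.680 × 10⁻²¹ = 2.47 × 10⁻¹³ m = 247 fm.

λ = 247 fm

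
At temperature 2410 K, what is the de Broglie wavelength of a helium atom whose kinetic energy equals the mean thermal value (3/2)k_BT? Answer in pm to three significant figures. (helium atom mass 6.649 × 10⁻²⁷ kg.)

λ = 25.7 pm

KE = (3/2)k_BT = 1.5 × 1.381 × 10⁻²³ × 2410 = 4.992 × 10⁻²⁰ J.
p = √(2mKE) = √(2 × 6.649 × 10⁻²⁷ × 4.992 × 10⁻²⁰) = 2.577 × 10⁻²³ kg·m/s.
λ = h/p = 2.57 × 10⁻¹¹ m = 25.7 pm.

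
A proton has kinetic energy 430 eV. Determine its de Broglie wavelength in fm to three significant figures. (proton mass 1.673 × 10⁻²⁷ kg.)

KE = 430 eV = 6.889 × 10⁻¹⁷ J.
p = √(2mKE) = √(2 × 1.673 × 10⁻²⁷ × 6.889 × 10⁻¹⁷) = 4.801 × 10⁻²² kg·m/s.
λ = h/p = 6.626 × 10⁻³⁴ / 4.801 × 10⁻²² = 1.38 × 10⁻¹² m = 1380 fm.

λ = 1380 fm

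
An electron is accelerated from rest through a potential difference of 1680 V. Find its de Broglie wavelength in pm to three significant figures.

KE = eV = 1.602 × 10⁻¹⁹ × 1680 = 2.691 × 10⁻¹⁶ J.
p = √(2mKE) = √(2 × 9.109 × 10⁻³¹ × 2.691 × 10⁻¹⁶) = 2.214 × 10⁻²³ kg·m/s.
λ = h/p = 6.626 × 10⁻³⁴ / 2.214 × 10⁻²³ = 2.99 × 10⁻¹¹ m = 29.9 pm.

λ = 29.9 pm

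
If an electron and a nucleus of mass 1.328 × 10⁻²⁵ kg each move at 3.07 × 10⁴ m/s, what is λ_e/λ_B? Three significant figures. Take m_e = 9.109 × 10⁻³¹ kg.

λ_e/λ_B = 1.46 × 10⁵

At fixed v, p = mv so λ = h/(mv) ∝ 1/m.
λ_e/λ_B = m_B/m_e = 1.328 × 10⁻²⁵/9.109 × 10⁻³¹ = 1.46 × 10⁵.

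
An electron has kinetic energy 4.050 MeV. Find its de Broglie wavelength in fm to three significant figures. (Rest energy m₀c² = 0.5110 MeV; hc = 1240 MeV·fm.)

Total energy E = KE + m₀c² = 4.050 + 0.5110 = 4.5610 MeV.
(pc)² = E² − (m₀c²)² = (4.5610)² − (0.5110)² = 20.54 MeV², so pc = 4.532 MeV.
λ = hc/(pc) = 1240 MeV·fm / 4.532 MeV = 274 fm.

λ = 274 fm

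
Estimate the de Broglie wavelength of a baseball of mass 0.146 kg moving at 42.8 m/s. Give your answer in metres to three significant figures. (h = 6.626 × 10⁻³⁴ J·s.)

λ = 1.06 × 10⁻³⁴ m

p = mv = 0.146 × 42.8 = 6.249 kg·m/s.
λ = h/p = 6.626 × 10⁻³⁴ / 6.249 = 1.06 × 10⁻³⁴ m.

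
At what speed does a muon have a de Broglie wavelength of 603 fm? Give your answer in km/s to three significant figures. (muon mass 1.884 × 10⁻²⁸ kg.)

p = h/λ = 6.626 × 10⁻³⁴ / 6.030 × 10⁻¹³ = 1.099 × 10⁻²¹ kg·m/s.
v = p/m = 1.099 × 10⁻²¹ / 1.884 × 10⁻²⁸ = 5.83 × 10⁶ m/s = 5830 km/s.

v = 5830 km/s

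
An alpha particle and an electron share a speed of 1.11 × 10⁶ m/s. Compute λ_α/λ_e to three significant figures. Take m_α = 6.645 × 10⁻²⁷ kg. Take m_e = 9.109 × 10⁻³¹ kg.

At fixed v, p = mv so λ = h/(mv) ∝ 1/m.
λ_α/λ_e = m_e/m_α = 9.109 × 10⁻³¹/6.645 × 10⁻²⁷ = 1.37 × 10⁻⁴.

λ_α/λ_e = 1.37 × 10⁻⁴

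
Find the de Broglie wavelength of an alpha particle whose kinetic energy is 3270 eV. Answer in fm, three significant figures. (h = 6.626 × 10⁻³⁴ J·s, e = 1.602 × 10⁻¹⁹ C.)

λ = 251 fm

KE = 3270 eV = 5.239 × 10⁻¹⁶ J.
p = √(2mKE) = √(2 × 6.645 × 10⁻²⁷ × 5.239 × 10⁻¹⁶) = 2.639 × 10⁻²¹ kg·m/s.
λ = h/p = 6.626 × 10⁻³⁴ / 2.639 × 10⁻²¹ = 2.51 × 10⁻¹³ m = 251 fm.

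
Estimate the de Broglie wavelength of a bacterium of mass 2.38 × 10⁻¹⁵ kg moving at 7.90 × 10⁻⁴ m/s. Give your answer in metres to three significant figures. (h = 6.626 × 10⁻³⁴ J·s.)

p = mv = 2.38 × 10⁻¹⁵ × 7.90 × 10⁻⁴ = 1.880 × 10⁻¹⁸ kg·m/s.
λ = h/p = 6.626 × 10⁻³⁴ / 1.880 × 10⁻¹⁸ = 3.52 × 10⁻¹⁶ m.

λ = 3.52 × 10⁻¹⁶ m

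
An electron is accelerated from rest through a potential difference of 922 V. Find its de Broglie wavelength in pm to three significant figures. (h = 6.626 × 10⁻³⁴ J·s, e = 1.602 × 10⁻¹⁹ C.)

KE = eV = 1.602 × 10⁻¹⁹ × 922.0 = 1.477 × 10⁻¹⁶ J.
p = √(2mKE) = √(2 × 9.109 × 10⁻³¹ × 1.477 × 10⁻¹⁶) = 1.640 × 10⁻²³ kg·m/s.
λ = h/p = 6.626 × 10⁻³⁴ / 1.640 × 10⁻²³ = 4.04 × 10⁻¹¹ m = 40.4 pm.

λ = 40.4 pm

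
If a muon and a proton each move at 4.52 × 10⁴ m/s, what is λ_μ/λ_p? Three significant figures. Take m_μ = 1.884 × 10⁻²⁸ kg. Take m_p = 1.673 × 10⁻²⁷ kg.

λ_μ/λ_p = 8.88

At fixed v, p = mv so λ = h/(mv) ∝ 1/m.
λ_μ/λ_p = m_p/m_μ = 1.673 × 10⁻²⁷/1.884 × 10⁻²⁸ = 8.88.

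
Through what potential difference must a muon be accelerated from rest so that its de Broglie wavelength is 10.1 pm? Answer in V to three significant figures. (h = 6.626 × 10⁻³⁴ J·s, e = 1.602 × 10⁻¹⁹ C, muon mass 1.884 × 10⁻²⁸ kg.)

V = 71.3 V

p = h/λ = 6.626 × 10⁻³⁴ / 1.010 × 10⁻¹¹ = 6.560 × 10⁻²³ kg·m/s.
KE = p²/(2m) = 1.142 × 10⁻¹⁷ J.
V = KE/e = 1.142 × 10⁻¹⁷ / (1.602 × 10⁻¹⁹) = 71.3 V.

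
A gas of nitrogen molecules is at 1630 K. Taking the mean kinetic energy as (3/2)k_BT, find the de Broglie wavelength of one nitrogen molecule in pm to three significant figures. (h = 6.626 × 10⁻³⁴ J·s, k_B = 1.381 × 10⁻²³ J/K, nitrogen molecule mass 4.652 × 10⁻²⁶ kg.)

λ = 11.8 pm

KE = (3/2)k_BT = 1.5 × 1.381 × 10⁻²³ × 1630 = 3.377 × 10⁻²⁰ J.
p = √(2mKE) = √(2 × 4.652 × 10⁻²⁶ × 3.377 × 10⁻²⁰) = 5.605 × 10⁻²³ kg·m/s.
λ = h/p = 1.18 × 10⁻¹¹ m = 11.8 pm.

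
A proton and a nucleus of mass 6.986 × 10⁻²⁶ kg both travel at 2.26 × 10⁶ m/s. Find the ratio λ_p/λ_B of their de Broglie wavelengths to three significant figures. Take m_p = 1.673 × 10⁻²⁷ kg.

λ_p/λ_B = 41.8

At fixed v, p = mv so λ = h/(mv) ∝ 1/m.
λ_p/λ_B = m_B/m_p = 6.986 × 10⁻²⁶/1.673 × 10⁻²⁷ = 41.8.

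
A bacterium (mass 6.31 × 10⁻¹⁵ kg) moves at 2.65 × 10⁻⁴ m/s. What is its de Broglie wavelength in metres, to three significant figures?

p = mv = 6.31 × 10⁻¹⁵ × 2.65 × 10⁻⁴ = 1.672 × 10⁻¹⁸ kg·m/s.
λ = h/p = 6.626 × 10⁻³⁴ / 1.672 × 10⁻¹⁸ = 3.96 × 10⁻¹⁶ m.

λ = 3.96 × 10⁻¹⁶ m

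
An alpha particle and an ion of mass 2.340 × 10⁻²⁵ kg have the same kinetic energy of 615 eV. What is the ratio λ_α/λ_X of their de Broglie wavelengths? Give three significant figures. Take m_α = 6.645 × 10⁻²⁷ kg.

λ_α/λ_X = 5.93

At fixed KE, p = √(2mKE) so λ = h/p ∝ 1/√m.
λ_α/λ_X = √(m_X/m_α) = √(2.340 × 10⁻²⁵/6.645 × 10⁻²⁷) = √(35.21) = 5.93.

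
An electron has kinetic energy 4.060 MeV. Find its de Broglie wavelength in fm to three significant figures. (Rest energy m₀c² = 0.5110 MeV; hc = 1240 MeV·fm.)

λ = 273 fm

Total energy E = KE + m₀c² = 4.060 + 0.5110 = 4.5710 MeV.
(pc)² = E² − (m₀c²)² = (4.5710)² − (0.5110)² = 20.63 MeV², so pc = 4.542 MeV.
λ = hc/(pc) = 1240 MeV·fm / 4.542 MeV = 273 fm.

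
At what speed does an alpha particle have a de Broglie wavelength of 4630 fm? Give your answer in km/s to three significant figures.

p = h/λ = 6.626 × 10⁻³⁴ / 4.630 × 10⁻¹² = 1.431 × 10⁻²² kg·m/s.
v = p/m = 1.431 × 10⁻²² / 6.645 × 10⁻²⁷ = 2.15 × 10⁴ m/s = 21.5 km/s.

v = 21.5 km/s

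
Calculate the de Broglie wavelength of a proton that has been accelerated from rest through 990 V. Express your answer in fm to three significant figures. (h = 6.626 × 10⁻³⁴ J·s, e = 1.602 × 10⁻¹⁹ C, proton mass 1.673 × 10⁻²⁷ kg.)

λ = 910 fm

KE = eV = 1.602 × 10⁻¹⁹ × 990.0 = 1.586 × 10⁻¹⁶ J.
p = √(2mKE) = √(2 × 1.673 × 10⁻²⁷ × 1.586 × 10⁻¹⁶) = 7.285 × 10⁻²² kg·m/s.
λ = h/p = 6.626 × 10⁻³⁴ / 7.285 × 10⁻²² = 9.10 × 10⁻¹³ m = 910 fm.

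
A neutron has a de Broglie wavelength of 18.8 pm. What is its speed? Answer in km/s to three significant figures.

p = h/λ = 6.626 × 10⁻³⁴ / 1.880 × 10⁻¹¹ = 3.524 × 10⁻²³ kg·m/s.
v = p/m = 3.524 × 10⁻²³ / 1.675 × 10⁻²⁷ = 2.10 × 10⁴ m/s = 21.0 km/s.

v = 21.0 km/s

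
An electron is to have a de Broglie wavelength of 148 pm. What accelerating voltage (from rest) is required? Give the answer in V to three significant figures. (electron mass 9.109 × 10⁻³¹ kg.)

V = 68.7 V

p = h/λ = 6.626 × 10⁻³⁴ / 1.480 × 10⁻¹⁰ = 4.477 × 10⁻²⁴ kg·m/s.
KE = p²/(2m) = 1.100 × 10⁻¹⁷ J.
V = KE/e = 1.100 × 10⁻¹⁷ / (1.602 × 10⁻¹⁹) = 68.7 V.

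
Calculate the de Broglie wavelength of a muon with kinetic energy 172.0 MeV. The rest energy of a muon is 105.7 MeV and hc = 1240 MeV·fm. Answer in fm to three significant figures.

Total energy E = KE + m₀c² = 172.0 + 105.7 = 277.7 MeV.
(pc)² = E² − (m₀c²)² = (277.7)² − (105.7)² = 6.594 × 10⁴ MeV², so pc = 256.8 MeV.
λ = hc/(pc) = 1240 MeV·fm / 256.8 MeV = 4.83 fm.

λ = 4.83 fm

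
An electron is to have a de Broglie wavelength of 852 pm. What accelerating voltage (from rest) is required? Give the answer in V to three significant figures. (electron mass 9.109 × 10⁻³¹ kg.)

V = 2.07 V

p = h/λ = 6.626 × 10⁻³⁴ / 8.520 × 10⁻¹⁰ = 7.777 × 10⁻²⁵ kg·m/s.
KE = p²/(2m) = 3.320 × 10⁻¹⁹ J.
V = KE/e = 3.320 × 10⁻¹⁹ / (1.602 × 10⁻¹⁹) = 2.07 V.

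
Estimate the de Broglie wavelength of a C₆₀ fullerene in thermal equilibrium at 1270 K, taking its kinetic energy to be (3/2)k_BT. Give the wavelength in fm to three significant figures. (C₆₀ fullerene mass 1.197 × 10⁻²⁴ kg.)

λ = 2640 fm

KE = (3/2)k_BT = 1.5 × 1.381 × 10⁻²³ × 1270 = 2.631 × 10⁻²⁰ J.
p = √(2mKE) = √(2 × 1.197 × 10⁻²⁴ × 2.631 × 10⁻²⁰) = 2.510 × 10⁻²² kg·m/s.
λ = h/p = 2.64 × 10⁻¹² m = 2640 fm.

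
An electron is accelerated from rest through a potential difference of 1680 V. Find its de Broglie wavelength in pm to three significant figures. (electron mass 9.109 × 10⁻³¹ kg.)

λ = 29.9 pm

KE = eV = 1.602 × 10⁻¹⁹ × 1680 = 2.691 × 10⁻¹⁶ J.
p = √(2mKE) = √(2 × 9.109 × 10⁻³¹ × 2.691 × 10⁻¹⁶) = 2.214 × 10⁻²³ kg·m/s.
λ = h/p = 6.626 × 10⁻³⁴ / 2.214 × 10⁻²³ = 2.99 × 10⁻¹¹ m = 29.9 pm.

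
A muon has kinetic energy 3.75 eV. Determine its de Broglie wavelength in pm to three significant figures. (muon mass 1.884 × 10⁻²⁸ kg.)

KE = 3.75 eV = 6.008 × 10⁻¹⁹ J.
p = √(2mKE) = √(2 × 1.884 × 10⁻²⁸ × 6.008 × 10⁻¹⁹) = 1.505 × 10⁻²³ kg·m/s.
λ = h/p = 6.626 × 10⁻³⁴ / 1.505 × 10⁻²³ = 4.40 × 10⁻¹¹ m = 44.0 pm.

λ = 44.0 pm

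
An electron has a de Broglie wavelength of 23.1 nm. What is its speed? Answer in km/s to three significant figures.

p = h/λ = 6.626 × 10⁻³⁴ / 2.310 × 10⁻⁸ = 2.868 × 10⁻²⁶ kg·m/s.
v = p/m = 2.868 × 10⁻²⁶ / 9.109 × 10⁻³¹ = 3.15 × 10⁴ m/s = 31.5 km/s.

v = 31.5 km/s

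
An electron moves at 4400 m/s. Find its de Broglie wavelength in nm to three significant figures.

p = mv = 9.109 × 10⁻³¹ × 4400 = 4.008 × 10⁻²⁷ kg·m/s.
λ = h/p = 6.626 × 10⁻³⁴ / 4.008 × 10⁻²⁷ = 1.65 × 10⁻⁷ m = 165 nm.

λ = 165 nm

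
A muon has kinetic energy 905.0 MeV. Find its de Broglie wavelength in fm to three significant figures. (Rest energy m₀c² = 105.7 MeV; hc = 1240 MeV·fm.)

λ = 1.23 fm

Total energy E = KE + m₀c² = 905.0 + 105.7 = 1010.7 MeV.
(pc)² = E² − (m₀c²)² = (1010.7)² − (105.7)² = 1.010 × 10⁶ MeV², so pc = 1005 MeV.
λ = hc/(pc) = 1240 MeV·fm / 1005 MeV = 1.23 fm.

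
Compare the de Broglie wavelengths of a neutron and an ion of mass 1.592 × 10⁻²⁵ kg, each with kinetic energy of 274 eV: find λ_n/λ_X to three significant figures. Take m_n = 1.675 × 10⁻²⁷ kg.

λ_n/λ_X = 9.75

At fixed KE, p = √(2mKE) so λ = h/p ∝ 1/√m.
λ_n/λ_X = √(m_X/m_n) = √(1.592 × 10⁻²⁵/1.675 × 10⁻²⁷) = √(95.04) = 9.75.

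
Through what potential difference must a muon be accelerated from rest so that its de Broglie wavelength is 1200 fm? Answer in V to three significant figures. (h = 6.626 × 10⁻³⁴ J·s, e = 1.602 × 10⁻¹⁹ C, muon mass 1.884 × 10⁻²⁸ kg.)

V = 5050 V

p = h/λ = 6.626 × 10⁻³⁴ / 1.200 × 10⁻¹² = 5.522 × 10⁻²² kg·m/s.
KE = p²/(2m) = 8.092 × 10⁻¹⁶ J.
V = KE/e = 8.092 × 10⁻¹⁶ / (1.602 × 10⁻¹⁹) = 5050 V.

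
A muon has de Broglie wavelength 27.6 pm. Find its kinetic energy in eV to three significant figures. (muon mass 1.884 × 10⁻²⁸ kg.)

KE = 9.55 eV

p = h/λ = 6.626 × 10⁻³⁴ / 2.760 × 10⁻¹¹ = 2.401 × 10⁻²³ kg·m/s.
KE = p²/(2m) = (2.401 × 10⁻²³)² / (2 × 1.884 × 10⁻²⁸) = 1.530 × 10⁻¹⁸ J = 9.55 eV.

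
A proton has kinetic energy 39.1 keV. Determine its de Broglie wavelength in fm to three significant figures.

λ = 145 fm

KE = 39.1 keV = 6.264 × 10⁻¹⁵ J.
p = √(2mKE) = √(2 × 1.673 × 10⁻²⁷ × 6.264 × 10⁻¹⁵) = 4.578 × 10⁻²¹ kg·m/s.
λ = h/p = 6.626 × 10⁻³⁴ / 4.578 × 10⁻²¹ = 1.45 × 10⁻¹³ m = 145 fm.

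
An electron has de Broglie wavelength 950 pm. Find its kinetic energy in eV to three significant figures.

KE = 1.67 eV

p = h/λ = 6.626 × 10⁻³⁴ / 9.500 × 10⁻¹⁰ = 6.975 × 10⁻²⁵ kg·m/s.
KE = p²/(2m) = (6.975 × 10⁻²⁵)² / (2 × 9.109 × 10⁻³¹) = 2.670 × 10⁻¹⁹ J = 1.67 eV.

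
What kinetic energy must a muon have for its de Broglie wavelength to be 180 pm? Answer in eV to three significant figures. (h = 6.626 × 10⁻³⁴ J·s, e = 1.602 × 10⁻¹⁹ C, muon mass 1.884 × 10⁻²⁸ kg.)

p = h/λ = 6.626 × 10⁻³⁴ / 1.800 × 10⁻¹⁰ = 3.681 × 10⁻²⁴ kg·m/s.
KE = p²/(2m) = (3.681 × 10⁻²⁴)² / (2 × 1.884 × 10⁻²⁸) = 3.596 × 10⁻²⁰ J = 0.224 eV.

KE = 0.224 eV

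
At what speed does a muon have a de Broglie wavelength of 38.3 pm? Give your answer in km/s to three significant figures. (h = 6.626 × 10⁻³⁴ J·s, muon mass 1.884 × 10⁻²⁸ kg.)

v = 91.8 km/s

p = h/λ = 6.626 × 10⁻³⁴ / 3.830 × 10⁻¹¹ = 1.730 × 10⁻²³ kg·m/s.
v = p/m = 1.730 × 10⁻²³ / 1.884 × 10⁻²⁸ = 9.18 × 10⁴ m/s = 91.8 km/s.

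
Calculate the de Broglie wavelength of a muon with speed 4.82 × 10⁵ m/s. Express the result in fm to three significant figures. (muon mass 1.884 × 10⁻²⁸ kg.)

p = mv = 1.884 × 10⁻²⁸ × 4.82 × 10⁵ = 9.081 × 10⁻²³ kg·m/s.
λ = h/p = 6.626 × 10⁻³⁴ / 9.081 × 10⁻²³ = 7.30 × 10⁻¹² m = 7300 fm.

λ = 7300 fm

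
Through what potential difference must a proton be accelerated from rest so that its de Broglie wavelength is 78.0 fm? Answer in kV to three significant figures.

V = 135 kV

p = h/λ = 6.626 × 10⁻³⁴ / 7.800 × 10⁻¹⁴ = 8.495 × 10⁻²¹ kg·m/s.
KE = p²/(2m) = 2.157 × 10⁻¹⁴ J.
V = KE/e = 2.157 × 10⁻¹⁴ / (1.602 × 10⁻¹⁹) = 135 kV.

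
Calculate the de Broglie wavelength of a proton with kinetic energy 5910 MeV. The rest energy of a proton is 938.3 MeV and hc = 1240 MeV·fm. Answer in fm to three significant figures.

λ = 0.183 fm

Total energy E = KE + m₀c² = 5910 + 938.3 = 6848.3 MeV.
(pc)² = E² − (m₀c²)² = (6848.3)² − (938.3)² = 4.602 × 10⁷ MeV², so pc = 6784 MeV.
λ = hc/(pc) = 1240 MeV·fm / 6784 MeV = 0.183 fm.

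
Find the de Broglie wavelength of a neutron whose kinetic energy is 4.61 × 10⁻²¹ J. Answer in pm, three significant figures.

λ = 169 pm

p = √(2mKE) = √(2 × 1.675 × 10⁻²⁷ × 4.610 × 10⁻²¹) = 3.930 × 10⁻²⁴ kg·m/s.
λ = h/p = 6.626 × 10⁻³⁴ / 3.930 × 10⁻²⁴ = 1.69 × 10⁻¹⁰ m = 169 pm.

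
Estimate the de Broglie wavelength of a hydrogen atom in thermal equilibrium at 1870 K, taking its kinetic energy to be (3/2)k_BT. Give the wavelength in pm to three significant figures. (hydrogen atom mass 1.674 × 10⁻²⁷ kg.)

KE = (3/2)k_BT = 1.5 × 1.381 × 10⁻²³ × 1870 = 3.874 × 10⁻²⁰ J.
p = √(2mKE) = √(2 × 1.674 × 10⁻²⁷ × 3.874 × 10⁻²⁰) = 1.139 × 10⁻²³ kg·m/s.
λ = h/p = 5.82 × 10⁻¹¹ m = 58.2 pm.

λ = 58.2 pm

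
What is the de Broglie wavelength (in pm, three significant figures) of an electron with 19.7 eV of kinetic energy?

λ = 276 pm

KE = 19.7 eV = 3.156 × 10⁻¹⁸ J.
p = √(2mKE) = √(2 × 9.109 × 10⁻³¹ × 3.156 × 10⁻¹⁸) = 2.398 × 10⁻²⁴ kg·m/s.
λ = h/p = 6.626 × 10⁻³⁴ / 2.398 × 10⁻²⁴ = 2.76 × 10⁻¹⁰ m = 276 pm.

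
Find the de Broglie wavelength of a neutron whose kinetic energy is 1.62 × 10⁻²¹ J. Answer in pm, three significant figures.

p = √(2mKE) = √(2 × 1.675 × 10⁻²⁷ × 1.620 × 10⁻²¹) = 2.330 × 10⁻²⁴ kg·m/s.
λ = h/p = 6.626 × 10⁻³⁴ / 2.330 × 10⁻²⁴ = 2.84 × 10⁻¹⁰ m = 284 pm.

λ = 284 pm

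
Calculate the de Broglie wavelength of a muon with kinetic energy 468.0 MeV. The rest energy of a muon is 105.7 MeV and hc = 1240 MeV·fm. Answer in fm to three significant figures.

λ = 2.20 fm

Total energy E = KE + m₀c² = 468.0 + 105.7 = 573.7 MeV.
(pc)² = E² − (m₀c²)² = (573.7)² − (105.7)² = 3.180 × 10⁵ MeV², so pc = 563.9 MeV.
λ = hc/(pc) = 1240 MeV·fm / 563.9 MeV = 2.20 fm.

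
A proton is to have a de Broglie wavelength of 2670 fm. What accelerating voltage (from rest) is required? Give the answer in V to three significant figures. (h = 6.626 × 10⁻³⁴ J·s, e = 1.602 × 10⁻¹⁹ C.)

V = 115 V

p = h/λ = 6.626 × 10⁻³⁴ / 2.670 × 10⁻¹² = 2.482 × 10⁻²² kg·m/s.
KE = p²/(2m) = 1.841 × 10⁻¹⁷ J.
V = KE/e = 1.841 × 10⁻¹⁷ / (1.602 × 10⁻¹⁹) = 115 V.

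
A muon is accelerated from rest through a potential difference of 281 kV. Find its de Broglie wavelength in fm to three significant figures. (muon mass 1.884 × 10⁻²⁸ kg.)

λ = 161 fm

KE = eV = 1.602 × 10⁻¹⁹ × 2.810 × 10⁵ = 4.502 × 10⁻¹⁴ J.
p = √(2mKE) = √(2 × 1.884 × 10⁻²⁸ × 4.502 × 10⁻¹⁴) = 4.119 × 10⁻²¹ kg·m/s.
λ = h/p = 6.626 × 10⁻³⁴ / 4.119 × 10⁻²¹ = 1.61 × 10⁻¹³ m = 161 fm.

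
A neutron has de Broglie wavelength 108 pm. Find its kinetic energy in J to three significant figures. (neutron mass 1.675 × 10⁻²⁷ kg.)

KE = 1.12 × 10⁻²⁰ J

p = h/λ = 6.626 × 10⁻³⁴ / 1.080 × 10⁻¹⁰ = 6.135 × 10⁻²⁴ kg·m/s.
KE = p²/(2m) = (6.135 × 10⁻²⁴)² / (2 × 1.675 × 10⁻²⁷) = 1.124 × 10⁻²⁰ J = 1.12 × 10⁻²⁰ J.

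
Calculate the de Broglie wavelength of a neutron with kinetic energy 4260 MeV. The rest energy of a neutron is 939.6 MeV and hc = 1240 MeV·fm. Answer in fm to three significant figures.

Total energy E = KE + m₀c² = 4260 + 939.6 = 5199.6 MeV.
(pc)² = E² − (m₀c²)² = (5199.6)² − (939.6)² = 2.615 × 10⁷ MeV², so pc = 5114 MeV.
λ = hc/(pc) = 1240 MeV·fm / 5114 MeV = 0.242 fm.

λ = 0.242 fm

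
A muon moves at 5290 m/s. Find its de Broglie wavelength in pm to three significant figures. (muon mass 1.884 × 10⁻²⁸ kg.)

λ = 665 pm

p = mv = 1.884 × 10⁻²⁸ × 5290 = 9.966 × 10⁻²⁵ kg·m/s.
λ = h/p = 6.626 × 10⁻³⁴ / 9.966 × 10⁻²⁵ = 6.65 × 10⁻¹⁰ m = 665 pm.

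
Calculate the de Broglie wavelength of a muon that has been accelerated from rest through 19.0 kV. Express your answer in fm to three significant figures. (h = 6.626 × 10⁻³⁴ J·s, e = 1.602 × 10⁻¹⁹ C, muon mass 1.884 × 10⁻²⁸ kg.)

λ = 619 fm

KE = eV = 1.602 × 10⁻¹⁹ × 1.900 × 10⁴ = 3.044 × 10⁻¹⁵ J.
p = √(2mKE) = √(2 × 1.884 × 10⁻²⁸ × 3.044 × 10⁻¹⁵) = 1.071 × 10⁻²¹ kg·m/s.
λ = h/p = 6.626 × 10⁻³⁴ / 1.071 × 10⁻²¹ = 6.19 × 10⁻¹³ m = 619 fm.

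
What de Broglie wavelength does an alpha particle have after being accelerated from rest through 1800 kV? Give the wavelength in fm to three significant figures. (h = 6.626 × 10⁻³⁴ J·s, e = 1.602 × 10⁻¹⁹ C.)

KE = 2eV = 2 × 1.602 × 10⁻¹⁹ × 1.800 × 10⁶ = 5.767 × 10⁻¹³ J.
p = √(2mKE) = √(2 × 6.645 × 10⁻²⁷ × 5.767 × 10⁻¹³) = 8.755 × 10⁻²⁰ kg·m/s.
λ = h/p = 6.626 × 10⁻³⁴ / 8.755 × 10⁻²⁰ = 7.57 × 10⁻¹⁵ m = 7.57 fm.

λ = 7.57 fm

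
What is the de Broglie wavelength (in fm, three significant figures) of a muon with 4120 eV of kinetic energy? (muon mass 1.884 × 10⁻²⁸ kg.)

λ = 1330 fm

KE = 4120 eV = 6.600 × 10⁻¹⁶ J.
p = √(2mKE) = √(2 × 1.884 × 10⁻²⁸ × 6.600 × 10⁻¹⁶) = 4.987 × 10⁻²² kg·m/s.
λ = h/p = 6.626 × 10⁻³⁴ / 4.987 × 10⁻²² = 1.33 × 10⁻¹² m = 1330 fm.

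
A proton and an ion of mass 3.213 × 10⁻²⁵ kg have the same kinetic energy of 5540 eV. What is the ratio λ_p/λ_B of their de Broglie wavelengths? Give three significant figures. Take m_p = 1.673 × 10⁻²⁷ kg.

At fixed KE, p = √(2mKE) so λ = h/p ∝ 1/√m.
λ_p/λ_B = √(m_B/m_p) = √(3.213 × 10⁻²⁵/1.673 × 10⁻²⁷) = √(192.1) = 13.9.

λ_p/λ_B = 13.9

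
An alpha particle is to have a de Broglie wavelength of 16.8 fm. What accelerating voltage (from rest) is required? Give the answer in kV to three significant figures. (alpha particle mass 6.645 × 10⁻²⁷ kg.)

p = h/λ = 6.626 × 10⁻³⁴ / 1.680 × 10⁻¹⁴ = 3.944 × 10⁻²⁰ kg·m/s.
KE = p²/(2m) = 1.170 × 10⁻¹³ J.
V = KE/2e = 1.170 × 10⁻¹³ / (2 × 1.602 × 10⁻¹⁹) = 365 kV.

V = 365 kV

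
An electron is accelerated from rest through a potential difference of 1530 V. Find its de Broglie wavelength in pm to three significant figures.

KE = eV = 1.602 × 10⁻¹⁹ × 1530 = 2.451 × 10⁻¹⁶ J.
p = √(2mKE) = √(2 × 9.109 × 10⁻³¹ × 2.451 × 10⁻¹⁶) = 2.113 × 10⁻²³ kg·m/s.
λ = h/p = 6.626 × 10⁻³⁴ / 2.113 × 10⁻²³ = 3.14 × 10⁻¹¹ m = 31.4 pm.

λ = 31.4 pm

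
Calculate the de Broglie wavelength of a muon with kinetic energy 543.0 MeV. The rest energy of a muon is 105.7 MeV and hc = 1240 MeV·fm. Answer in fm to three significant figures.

λ = 1.94 fm

Total energy E = KE + m₀c² = 543.0 + 105.7 = 648.7 MeV.
(pc)² = E² − (m₀c²)² = (648.7)² − (105.7)² = 4.096 × 10⁵ MeV², so pc = 640.0 MeV.
λ = hc/(pc) = 1240 MeV·fm / 640.0 MeV = 1.94 fm.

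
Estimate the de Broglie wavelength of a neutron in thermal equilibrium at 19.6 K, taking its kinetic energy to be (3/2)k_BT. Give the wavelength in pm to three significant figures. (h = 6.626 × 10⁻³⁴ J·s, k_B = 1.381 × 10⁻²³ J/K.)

λ = 568 pm

KE = (3/2)k_BT = 1.5 × 1.381 × 10⁻²³ × 19.6 = 4.060 × 10⁻²² J.
p = √(2mKE) = √(2 × 1.675 × 10⁻²⁷ × 4.060 × 10⁻²²) = 1.166 × 10⁻²⁴ kg·m/s.
λ = h/p = 5.68 × 10⁻¹⁰ m = 568 pm.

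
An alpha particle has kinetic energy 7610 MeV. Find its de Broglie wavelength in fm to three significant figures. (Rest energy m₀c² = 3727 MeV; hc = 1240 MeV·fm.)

λ = 0.116 fm

Total energy E = KE + m₀c² = 7610 + 3727 = 11337 MeV.
(pc)² = E² − (m₀c²)² = (11337)² − (3727)² = 1.146 × 10⁸ MeV², so pc = 1.071 × 10⁴ MeV.
λ = hc/(pc) = 1240 MeV·fm / 1.071 × 10⁴ MeV = 0.116 fm.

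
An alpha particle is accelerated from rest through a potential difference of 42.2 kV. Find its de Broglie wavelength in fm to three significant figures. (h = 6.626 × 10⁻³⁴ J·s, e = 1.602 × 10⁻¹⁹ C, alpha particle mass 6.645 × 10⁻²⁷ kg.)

KE = 2eV = 2 × 1.602 × 10⁻¹⁹ × 4.220 × 10⁴ = 1.352 × 10⁻¹⁴ J.
p = √(2mKE) = √(2 × 6.645 × 10⁻²⁷ × 1.352 × 10⁻¹⁴) = 1.340 × 10⁻²⁰ kg·m/s.
λ = h/p = 6.626 × 10⁻³⁴ / 1.340 × 10⁻²⁰ = 4.94 × 10⁻¹⁴ m = 49.4 fm.

λ = 49.4 fm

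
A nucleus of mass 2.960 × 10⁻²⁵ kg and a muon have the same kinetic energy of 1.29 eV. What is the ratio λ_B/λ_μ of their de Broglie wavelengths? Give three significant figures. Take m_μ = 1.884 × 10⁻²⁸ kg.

At fixed KE, p = √(2mKE) so λ = h/p ∝ 1/√m.
λ_B/λ_μ = √(m_μ/m_B) = √(1.884 × 10⁻²⁸/2.960 × 10⁻²⁵) = √(6.365 × 10⁻⁴) = 0.0252.

λ_B/λ_μ = 0.0252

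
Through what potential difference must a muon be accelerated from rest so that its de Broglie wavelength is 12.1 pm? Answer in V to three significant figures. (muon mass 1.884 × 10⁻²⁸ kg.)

p = h/λ = 6.626 × 10⁻³⁴ / 1.210 × 10⁻¹¹ = 5.476 × 10⁻²³ kg·m/s.
KE = p²/(2m) = 7.958 × 10⁻¹⁸ J.
V = KE/e = 7.958 × 10⁻¹⁸ / (1.602 × 10⁻¹⁹) = 49.7 V.

V = 49.7 V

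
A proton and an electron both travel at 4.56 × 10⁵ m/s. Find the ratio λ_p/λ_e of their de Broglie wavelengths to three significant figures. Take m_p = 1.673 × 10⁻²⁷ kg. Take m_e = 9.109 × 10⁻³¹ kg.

At fixed v, p = mv so λ = h/(mv) ∝ 1/m.
λ_p/λ_e = m_e/m_p = 9.109 × 10⁻³¹/1.673 × 10⁻²⁷ = 5.44 × 10⁻⁴.

λ_p/λ_e = 5.44 × 10⁻⁴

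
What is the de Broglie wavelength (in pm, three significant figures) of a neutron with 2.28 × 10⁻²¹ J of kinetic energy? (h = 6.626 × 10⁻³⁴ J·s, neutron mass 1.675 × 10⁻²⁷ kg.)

λ = 240 pm

p = √(2mKE) = √(2 × 1.675 × 10⁻²⁷ × 2.280 × 10⁻²¹) = 2.764 × 10⁻²⁴ kg·m/s.
λ = h/p = 6.626 × 10⁻³⁴ / 2.764 × 10⁻²⁴ = 2.40 × 10⁻¹⁰ m = 240 pm.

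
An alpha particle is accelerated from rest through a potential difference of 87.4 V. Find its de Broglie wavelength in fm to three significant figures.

KE = 2eV = 2 × 1.602 × 10⁻¹⁹ × 87.40 = 2.800 × 10⁻¹⁷ J.
p = √(2mKE) = √(2 × 6.645 × 10⁻²⁷ × 2.800 × 10⁻¹⁷) = 6.100 × 10⁻²² kg·m/s.
λ = h/p = 6.626 × 10⁻³⁴ / 6.100 × 10⁻²² = 1.09 × 10⁻¹² m = 1090 fm.

λ = 1090 fm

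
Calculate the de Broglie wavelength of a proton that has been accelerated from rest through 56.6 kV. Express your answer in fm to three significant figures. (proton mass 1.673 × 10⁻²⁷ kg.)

λ = 120 fm

KE = eV = 1.602 × 10⁻¹⁹ × 5.660 × 10⁴ = 9.067 × 10⁻¹⁵ J.
p = √(2mKE) = √(2 × 1.673 × 10⁻²⁷ × 9.067 × 10⁻¹⁵) = 5.508 × 10⁻²¹ kg·m/s.
λ = h/p = 6.626 × 10⁻³⁴ / 5.508 × 10⁻²¹ = 1.20 × 10⁻¹³ m = 120 fm.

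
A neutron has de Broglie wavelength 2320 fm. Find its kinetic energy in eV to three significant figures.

p = h/λ = 6.626 × 10⁻³⁴ / 2.320 × 10⁻¹² = 2.856 × 10⁻²² kg·m/s.
KE = p²/(2m) = (2.856 × 10⁻²²)² / (2 × 1.675 × 10⁻²⁷) = 2.435 × 10⁻¹⁷ J = 152 eV.

KE = 152 eV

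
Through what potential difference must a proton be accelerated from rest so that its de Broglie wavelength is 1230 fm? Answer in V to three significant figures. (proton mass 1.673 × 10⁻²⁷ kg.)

p = h/λ = 6.626 × 10⁻³⁴ / 1.230 × 10⁻¹² = 5.387 × 10⁻²² kg·m/s.
KE = p²/(2m) = 8.673 × 10⁻¹⁷ J.
V = KE/e = 8.673 × 10⁻¹⁷ / (1.602 × 10⁻¹⁹) = 541 V.

V = 541 V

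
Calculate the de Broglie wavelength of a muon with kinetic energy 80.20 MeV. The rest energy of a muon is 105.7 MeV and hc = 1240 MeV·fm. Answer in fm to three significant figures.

Total energy E = KE + m₀c² = 80.20 + 105.7 = 185.90 MeV.
(pc)² = E² − (m₀c²)² = (185.90)² − (105.7)² = 2.339 × 10⁴ MeV², so pc = 152.9 MeV.
λ = hc/(pc) = 1240 MeV·fm / 152.9 MeV = 8.11 fm.

λ = 8.11 fm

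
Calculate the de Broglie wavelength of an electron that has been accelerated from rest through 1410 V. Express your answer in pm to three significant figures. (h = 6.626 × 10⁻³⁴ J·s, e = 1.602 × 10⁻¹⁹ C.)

KE = eV = 1.602 × 10⁻¹⁹ × 1410 = 2.259 × 10⁻¹⁶ J.
p = √(2mKE) = √(2 × 9.109 × 10⁻³¹ × 2.259 × 10⁻¹⁶) = 2.029 × 10⁻²³ kg·m/s.
λ = h/p = 6.626 × 10⁻³⁴ / 2.029 × 10⁻²³ = 3.27 × 10⁻¹¹ m = 32.7 pm.

λ = 32.7 pm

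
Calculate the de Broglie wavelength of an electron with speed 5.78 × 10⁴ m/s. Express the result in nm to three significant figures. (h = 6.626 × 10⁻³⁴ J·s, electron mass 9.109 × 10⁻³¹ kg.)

p = mv = 9.109 × 10⁻³¹ × 5.78 × 10⁴ = 5.265 × 10⁻²⁶ kg·m/s.
λ = h/p = 6.626 × 10⁻³⁴ / 5.265 × 10⁻²⁶ = 1.26 × 10⁻⁸ m = 12.6 nm.

λ = 12.6 nm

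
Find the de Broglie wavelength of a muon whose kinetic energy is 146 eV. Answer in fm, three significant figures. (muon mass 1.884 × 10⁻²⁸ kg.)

KE = 146 eV = 2.339 × 10⁻¹⁷ J.
p = √(2mKE) = √(2 × 1.884 × 10⁻²⁸ × 2.339 × 10⁻¹⁷) = 9.388 × 10⁻²³ kg·m/s.
λ = h/p = 6.626 × 10⁻³⁴ / 9.388 × 10⁻²³ = 7.06 × 10⁻¹² m = 7060 fm.

λ = 7060 fm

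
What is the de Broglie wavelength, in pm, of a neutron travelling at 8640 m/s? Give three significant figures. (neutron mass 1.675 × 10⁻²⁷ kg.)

p = mv = 1.675 × 10⁻²⁷ × 8640 = 1.447 × 10⁻²³ kg·m/s.
λ = h/p = 6.626 × 10⁻³⁴ / 1.447 × 10⁻²³ = 4.58 × 10⁻¹¹ m = 45.8 pm.

λ = 45.8 pm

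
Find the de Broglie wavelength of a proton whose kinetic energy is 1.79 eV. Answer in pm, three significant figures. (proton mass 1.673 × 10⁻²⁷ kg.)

KE = 1.79 eV = 2.868 × 10⁻¹⁹ J.
p = √(2mKE) = √(2 × 1.673 × 10⁻²⁷ × 2.868 × 10⁻¹⁹) = 3.098 × 10⁻²³ kg·m/s.
λ = h/p = 6.626 × 10⁻³⁴ / 3.098 × 10⁻²³ = 2.14 × 10⁻¹¹ m = 21.4 pm.

λ = 21.4 pm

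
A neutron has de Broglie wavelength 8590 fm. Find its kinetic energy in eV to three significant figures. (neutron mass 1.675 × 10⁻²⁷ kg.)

KE = 11.1 eV

p = h/λ = 6.626 × 10⁻³⁴ / 8.590 × 10⁻¹² = 7.714 × 10⁻²³ kg·m/s.
KE = p²/(2m) = (7.714 × 10⁻²³)² / (2 × 1.675 × 10⁻²⁷) = 1.776 × 10⁻¹⁸ J = 11.1 eV.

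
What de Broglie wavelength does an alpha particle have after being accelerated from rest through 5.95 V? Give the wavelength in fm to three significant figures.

λ = 4160 fm

KE = 2eV = 2 × 1.602 × 10⁻¹⁹ × 5.950 = 1.906 × 10⁻¹⁸ J.
p = √(2mKE) = √(2 × 6.645 × 10⁻²⁷ × 1.906 × 10⁻¹⁸) = 1.592 × 10⁻²² kg·m/s.
λ = h/p = 6.626 × 10⁻³⁴ / 1.592 × 10⁻²² = 4.16 × 10⁻¹² m = 4160 fm.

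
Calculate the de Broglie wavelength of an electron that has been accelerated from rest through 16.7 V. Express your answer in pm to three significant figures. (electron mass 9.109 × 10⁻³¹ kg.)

λ = 300 pm

KE = eV = 1.602 × 10⁻¹⁹ × 16.70 = 2.675 × 10⁻¹⁸ J.
p = √(2mKE) = √(2 × 9.109 × 10⁻³¹ × 2.675 × 10⁻¹⁸) = 2.208 × 10⁻²⁴ kg·m/s.
λ = h/p = 6.626 × 10⁻³⁴ / 2.208 × 10⁻²⁴ = 3.00 × 10⁻¹⁰ m = 300 pm.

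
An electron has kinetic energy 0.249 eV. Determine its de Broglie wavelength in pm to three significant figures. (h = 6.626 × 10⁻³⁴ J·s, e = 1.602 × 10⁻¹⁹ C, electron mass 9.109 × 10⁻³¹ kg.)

KE = 0.249 eV = 3.989 × 10⁻²⁰ J.
p = √(2mKE) = √(2 × 9.109 × 10⁻³¹ × 3.989 × 10⁻²⁰) = 2.696 × 10⁻²⁵ kg·m/s.
λ = h/p = 6.626 × 10⁻³⁴ / 2.696 × 10⁻²⁵ = 2.46 × 10⁻⁹ m = 2460 pm.

λ = 2460 pm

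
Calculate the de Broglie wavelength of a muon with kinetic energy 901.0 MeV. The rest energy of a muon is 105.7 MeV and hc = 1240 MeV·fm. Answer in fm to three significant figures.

Total energy E = KE + m₀c² = 901.0 + 105.7 = 1006.7 MeV.
(pc)² = E² − (m₀c²)² = (1006.7)² − (105.7)² = 1.002 × 10⁶ MeV², so pc = 1001 MeV.
λ = hc/(pc) = 1240 MeV·fm / 1001 MeV = 1.24 fm.

λ = 1.24 fm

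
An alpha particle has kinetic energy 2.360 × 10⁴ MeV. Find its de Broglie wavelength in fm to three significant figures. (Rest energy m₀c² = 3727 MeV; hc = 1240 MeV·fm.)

Total energy E = KE + m₀c² = 2.360 × 10⁴ + 3727 = 27327 MeV.
(pc)² = E² − (m₀c²)² = (27327)² − (3727)² = 7.329 × 10⁸ MeV², so pc = 2.707 × 10⁴ MeV.
λ = hc/(pc) = 1240 MeV·fm / 2.707 × 10⁴ MeV = 0.0458 fm.

λ = 0.0458 fm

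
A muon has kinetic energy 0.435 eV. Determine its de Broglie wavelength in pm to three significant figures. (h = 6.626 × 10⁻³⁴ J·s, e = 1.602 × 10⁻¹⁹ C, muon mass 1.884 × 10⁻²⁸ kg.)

λ = 129 pm

KE = 0.435 eV = 6.969 × 10⁻²⁰ J.
p = √(2mKE) = √(2 × 1.884 × 10⁻²⁸ × 6.969 × 10⁻²⁰) = 5.124 × 10⁻²⁴ kg·m/s.
λ = h/p = 6.626 × 10⁻³⁴ / 5.124 × 10⁻²⁴ = 1.29 × 10⁻¹⁰ m = 129 pm.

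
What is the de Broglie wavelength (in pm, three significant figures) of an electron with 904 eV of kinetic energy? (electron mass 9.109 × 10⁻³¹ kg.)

KE = 904 eV = 1.448 × 10⁻¹⁶ J.
p = √(2mKE) = √(2 × 9.109 × 10⁻³¹ × 1.448 × 10⁻¹⁶) = 1.624 × 10⁻²³ kg·m/s.
λ = h/p = 6.626 × 10⁻³⁴ / 1.624 × 10⁻²³ = 4.08 × 10⁻¹¹ m = 40.8 pm.

λ = 40.8 pm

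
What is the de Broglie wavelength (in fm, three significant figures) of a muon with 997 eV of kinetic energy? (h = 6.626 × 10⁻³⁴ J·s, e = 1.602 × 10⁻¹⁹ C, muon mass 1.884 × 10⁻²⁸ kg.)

KE = 997 eV = 1.597 × 10⁻¹⁶ J.
p = √(2mKE) = √(2 × 1.884 × 10⁻²⁸ × 1.597 × 10⁻¹⁶) = 2.453 × 10⁻²² kg·m/s.
λ = h/p = 6.626 × 10⁻³⁴ / 2.453 × 10⁻²² = 2.70 × 10⁻¹² m = 2700 fm.

λ = 2700 fm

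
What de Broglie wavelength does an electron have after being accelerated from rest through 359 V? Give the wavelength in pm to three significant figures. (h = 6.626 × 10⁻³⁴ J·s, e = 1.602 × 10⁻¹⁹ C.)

KE = eV = 1.602 × 10⁻¹⁹ × 359.0 = 5.751 × 10⁻¹⁷ J.
p = √(2mKE) = √(2 × 9.109 × 10⁻³¹ × 5.751 × 10⁻¹⁷) = 1.024 × 10⁻²³ kg·m/s.
λ = h/p = 6.626 × 10⁻³⁴ / 1.024 × 10⁻²³ = 6.47 × 10⁻¹¹ m = 64.7 pm.

λ = 64.7 pm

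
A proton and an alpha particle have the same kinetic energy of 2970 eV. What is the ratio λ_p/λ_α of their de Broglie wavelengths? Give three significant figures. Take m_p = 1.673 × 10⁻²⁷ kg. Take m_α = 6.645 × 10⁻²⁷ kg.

At fixed KE, p = √(2mKE) so λ = h/p ∝ 1/√m.
λ_p/λ_α = √(m_α/m_p) = √(6.645 × 10⁻²⁷/1.673 × 10⁻²⁷) = √(3.972) = 1.99.

λ_p/λ_α = 1.99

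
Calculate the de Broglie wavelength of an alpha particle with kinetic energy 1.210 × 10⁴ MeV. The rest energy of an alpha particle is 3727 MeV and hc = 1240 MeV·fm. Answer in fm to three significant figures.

Total energy E = KE + m₀c² = 1.210 × 10⁴ + 3727 = 15827 MeV.
(pc)² = E² − (m₀c²)² = (15827)² − (3727)² = 2.366 × 10⁸ MeV², so pc = 1.538 × 10⁴ MeV.
λ = hc/(pc) = 1240 MeV·fm / 1.538 × 10⁴ MeV = 0.0806 fm.

λ = 0.0806 fm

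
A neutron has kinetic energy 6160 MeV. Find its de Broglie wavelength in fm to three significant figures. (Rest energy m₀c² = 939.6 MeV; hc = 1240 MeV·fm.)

Total energy E = KE + m₀c² = 6160 + 939.6 = 7099.6 MeV.
(pc)² = E² − (m₀c²)² = (7099.6)² − (939.6)² = 4.952 × 10⁷ MeV², so pc = 7037 MeV.
λ = hc/(pc) = 1240 MeV·fm / 7037 MeV = 0.176 fm.

λ = 0.176 fm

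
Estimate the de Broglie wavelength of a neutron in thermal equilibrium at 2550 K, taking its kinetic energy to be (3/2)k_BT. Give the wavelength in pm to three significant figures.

KE = (3/2)k_BT = 1.5 × 1.381 × 10⁻²³ × 2550 = 5.282 × 10⁻²⁰ J.
p = √(2mKE) = √(2 × 1.675 × 10⁻²⁷ × 5.282 × 10⁻²⁰) = 1.330 × 10⁻²³ kg·m/s.
λ = h/p = 4.98 × 10⁻¹¹ m = 49.8 pm.

λ = 49.8 pm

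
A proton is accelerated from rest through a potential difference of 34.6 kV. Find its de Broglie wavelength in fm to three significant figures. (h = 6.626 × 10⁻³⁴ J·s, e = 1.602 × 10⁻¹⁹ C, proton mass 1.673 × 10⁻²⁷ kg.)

λ = 154 fm

KE = eV = 1.602 × 10⁻¹⁹ × 3.460 × 10⁴ = 5.543 × 10⁻¹⁵ J.
p = √(2mKE) = √(2 × 1.673 × 10⁻²⁷ × 5.543 × 10⁻¹⁵) = 4.307 × 10⁻²¹ kg·m/s.
λ = h/p = 6.626 × 10⁻³⁴ / 4.307 × 10⁻²¹ = 1.54 × 10⁻¹³ m = 154 fm.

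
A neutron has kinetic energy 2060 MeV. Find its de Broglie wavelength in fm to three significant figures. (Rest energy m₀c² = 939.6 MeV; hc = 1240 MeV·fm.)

Total energy E = KE + m₀c² = 2060 + 939.6 = 2999.6 MeV.
(pc)² = E² − (m₀c²)² = (2999.6)² − (939.6)² = 8.115 × 10⁶ MeV², so pc = 2849 MeV.
λ = hc/(pc) = 1240 MeV·fm / 2849 MeV = 0.435 fm.

λ = 0.435 fm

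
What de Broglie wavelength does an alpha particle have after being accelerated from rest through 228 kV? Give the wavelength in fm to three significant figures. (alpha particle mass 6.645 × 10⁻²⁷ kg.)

KE = 2eV = 2 × 1.602 × 10⁻¹⁹ × 2.280 × 10⁵ = 7.305 × 10⁻¹⁴ J.
p = √(2mKE) = √(2 × 6.645 × 10⁻²⁷ × 7.305 × 10⁻¹⁴) = 3.116 × 10⁻²⁰ kg·m/s.
λ = h/p = 6.626 × 10⁻³⁴ / 3.116 × 10⁻²⁰ = 2.13 × 10⁻¹⁴ m = 21.3 fm.

λ = 21.3 fm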